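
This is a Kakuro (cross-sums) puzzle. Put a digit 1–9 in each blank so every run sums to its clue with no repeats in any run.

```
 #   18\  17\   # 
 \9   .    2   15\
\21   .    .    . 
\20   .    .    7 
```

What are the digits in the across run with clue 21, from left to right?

6, 7, 8

R1C1 = 9 − 2 = 7 completes the 9 across.
R2C3 = 15 − 7 = 8 completes the 15 down.
No cell is forced outright now. R2C1 can only be 6 or 9 (the digits allowed by both its 21 across and its 18 down). If R2C1 = 9: then R2C2 would have to be in {4} for the 21 across but in {6,7,8,9} for the 17 down — contradiction. So R2C1 = 6.
R2C2 = 21 − 14 = 7 completes the 21 across.
R3C1 = 18 − 13 = 5 completes the 18 down.
R3C2 = 20 − 12 = 8 completes the 20 across.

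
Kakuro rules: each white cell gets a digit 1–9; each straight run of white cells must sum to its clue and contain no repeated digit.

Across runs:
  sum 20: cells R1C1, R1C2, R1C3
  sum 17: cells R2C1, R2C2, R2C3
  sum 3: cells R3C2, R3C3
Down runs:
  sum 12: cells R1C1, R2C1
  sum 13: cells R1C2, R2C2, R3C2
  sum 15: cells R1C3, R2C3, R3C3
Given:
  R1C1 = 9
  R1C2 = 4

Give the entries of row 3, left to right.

3 in 2 cells must be {1,2}.
R1C3 = 20 − 13 = 7 completes the 20 across.
R2C1 = 12 − 9 = 3 completes the 12 down.
R3C3 = 2: the only remaining digit allowed by both the 3 across and the 15 down.
R2C3 = 15 − 9 = 6 completes the 15 down.
R3C2 = 3 − 2 = 1 completes the 3 across.
R2C2 = 17 − 9 = 8 completes the 17 across.

1 2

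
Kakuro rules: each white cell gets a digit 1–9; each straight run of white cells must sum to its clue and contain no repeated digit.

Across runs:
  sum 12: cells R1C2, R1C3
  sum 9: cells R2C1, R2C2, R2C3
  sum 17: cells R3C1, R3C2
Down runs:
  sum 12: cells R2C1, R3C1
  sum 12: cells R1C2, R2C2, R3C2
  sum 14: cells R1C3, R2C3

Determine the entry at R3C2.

17 in 2 cells must be {8,9}.
Nothing is forced directly, so branch on R3C2, whose candidates are 8 or 9. If R3C2 = 9: then R1C2 would have to be in {3,4,5,7,8,9} for the 12 across but in {1,2} for the 12 down — contradiction. So R3C2 = 8.
R1C2 = 3: the only remaining digit allowed by both the 12 across and the 12 down.
R1C3 = 12 − 3 = 9 completes the 12 across.
R2C2 = 12 − 11 = 1 completes the 12 down.
R2C3 = 14 − 9 = 5 completes the 14 down.
R3C1 = 17 − 8 = 9 completes the 17 across.
R2C1 = 9 − 6 = 3 completes the 9 across.

8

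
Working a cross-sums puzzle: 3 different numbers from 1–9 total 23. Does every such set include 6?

Yes

The only way to make 23 from 3 distinct digits is {6,8,9}, which contains 6.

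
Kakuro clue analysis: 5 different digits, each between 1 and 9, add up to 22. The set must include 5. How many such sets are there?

5 distinct digits from 1–9 sum between 15 and 35.
Keeping only sets containing 5.
Enumerating: {1,2,5,6,8}, {1,3,4,5,9}, {1,3,5,6,7}, {2,3,4,5,8}.

4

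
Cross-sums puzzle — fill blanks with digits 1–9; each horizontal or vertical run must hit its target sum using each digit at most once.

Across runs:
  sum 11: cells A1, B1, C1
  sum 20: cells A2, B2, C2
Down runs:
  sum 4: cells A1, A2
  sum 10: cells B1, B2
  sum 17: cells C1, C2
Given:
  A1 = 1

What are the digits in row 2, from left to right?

3, 8, 9

4 in 2 cells must be {1,3}; 17 in 2 cells must be {8,9}.
Given what's placed, C1 must be 8 to fit the 11 across and 17 down.
A2 = 4 − 1 = 3 completes the 4 down.
C2 = 17 − 8 = 9 completes the 17 down.
B1 = 11 − 9 = 2 completes the 11 across.
B2 = 20 − 12 = 8 completes the 20 across.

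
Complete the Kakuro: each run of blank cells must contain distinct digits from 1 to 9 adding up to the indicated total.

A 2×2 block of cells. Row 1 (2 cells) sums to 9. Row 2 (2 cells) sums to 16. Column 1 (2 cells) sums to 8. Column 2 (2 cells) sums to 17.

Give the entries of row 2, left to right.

16 in 2 cells must be {7,9}; 17 in 2 cells must be {8,9}.
The 9 across and the 17 down share only 8, so (1,2) = 8.
The 16 across and the 8 down share only 7, so (2,1) = 7.
(2,2) = 16 − 7 = 9 completes the 16 across.
(1,1) = 9 − 8 = 1 completes the 9 across.

7, 9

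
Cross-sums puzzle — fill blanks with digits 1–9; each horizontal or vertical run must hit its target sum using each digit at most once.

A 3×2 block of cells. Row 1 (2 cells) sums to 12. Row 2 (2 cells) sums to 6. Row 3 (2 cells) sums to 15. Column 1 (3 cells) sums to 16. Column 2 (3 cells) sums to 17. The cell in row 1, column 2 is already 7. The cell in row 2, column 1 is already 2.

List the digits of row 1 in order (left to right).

5, 7

(1,1) = 12 − 7 = 5 completes the 12 across.
(2,2) = 6 − 2 = 4 completes the 6 across.
(3,1) = 16 − 7 = 9 completes the 16 down.
(3,2) = 15 − 9 = 6 completes the 15 across.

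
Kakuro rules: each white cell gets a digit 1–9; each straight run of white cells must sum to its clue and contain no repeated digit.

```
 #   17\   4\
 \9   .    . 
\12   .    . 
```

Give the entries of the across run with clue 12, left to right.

17 in 2 cells must be {8,9}; 4 in 2 cells must be {1,3}.
The 9 across and the 17 down share only 8, so R1C1 = 8.
R1C2 = 9 − 8 = 1 completes the 9 across.
R2C1 = 17 − 8 = 9 completes the 17 down.
R2C2 = 12 − 9 = 3 completes the 12 across.

9 3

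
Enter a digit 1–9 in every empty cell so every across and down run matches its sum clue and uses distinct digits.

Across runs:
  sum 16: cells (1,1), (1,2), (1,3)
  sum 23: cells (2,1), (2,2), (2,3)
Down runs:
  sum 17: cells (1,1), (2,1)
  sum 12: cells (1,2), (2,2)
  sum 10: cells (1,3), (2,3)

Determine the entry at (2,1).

8

23 in 3 cells must be {6,8,9}; 17 in 2 cells must be {8,9}.
Nothing is forced directly, so branch on (1,1), whose candidates are 8 or 9. If (1,1) = 8: that forces (2,1) = 9, (2,2) = 8, (2,3) = 6, after which (1,2) would have to be in {1,2,3,5,6,7} for the 16 across but in {4} for the 12 down — contradiction. So (1,1) = 9.
(2,1) = 17 − 9 = 8 completes the 17 down.
Given what's placed, (2,2) must be 9 to fit the 23 across and 12 down.
(2,3) = 23 − 17 = 6 completes the 23 across.
(1,2) = 12 − 9 = 3 completes the 12 down.
(1,3) = 16 − 12 = 4 completes the 16 across.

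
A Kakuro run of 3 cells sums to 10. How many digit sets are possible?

3 distinct digits from 1–9 sum between 6 and 24.
Enumerating: {1,2,7}, {1,3,6}, {1,4,5}, {2,3,5}.

4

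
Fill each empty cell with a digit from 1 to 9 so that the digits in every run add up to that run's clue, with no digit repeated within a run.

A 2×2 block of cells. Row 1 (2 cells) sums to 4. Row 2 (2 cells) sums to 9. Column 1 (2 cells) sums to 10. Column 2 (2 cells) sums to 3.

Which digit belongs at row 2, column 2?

2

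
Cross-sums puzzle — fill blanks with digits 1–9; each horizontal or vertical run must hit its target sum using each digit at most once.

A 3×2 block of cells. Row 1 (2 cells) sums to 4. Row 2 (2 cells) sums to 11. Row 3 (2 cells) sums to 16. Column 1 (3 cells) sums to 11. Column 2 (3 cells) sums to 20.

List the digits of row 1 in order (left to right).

1 3

4 in 2 cells must be {1,3}; 16 in 2 cells must be {7,9}.
The 4 across and the 20 down share only 3, so (1,2) = 3.
The 16 across and the 11 down share only 7, so (3,1) = 7.
(3,2) = 16 − 7 = 9 completes the 16 across.
(1,1) = 4 − 3 = 1 completes the 4 across.
(2,1) = 11 − 8 = 3 completes the 11 down.
(2,2) = 11 − 3 = 8 completes the 11 across.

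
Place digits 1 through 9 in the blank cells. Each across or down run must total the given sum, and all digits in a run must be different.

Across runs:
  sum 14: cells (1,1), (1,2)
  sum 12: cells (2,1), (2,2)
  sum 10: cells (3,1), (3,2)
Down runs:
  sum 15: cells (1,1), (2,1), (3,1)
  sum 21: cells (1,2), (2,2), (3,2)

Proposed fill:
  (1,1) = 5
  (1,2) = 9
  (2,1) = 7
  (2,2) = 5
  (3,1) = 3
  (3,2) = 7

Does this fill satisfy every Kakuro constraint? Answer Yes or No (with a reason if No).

Across: 5+9=14; 7+5=12; 3+7=10. Down: 5+7+3=15; 9+5+7=21. No digit repeats within any run.

Yes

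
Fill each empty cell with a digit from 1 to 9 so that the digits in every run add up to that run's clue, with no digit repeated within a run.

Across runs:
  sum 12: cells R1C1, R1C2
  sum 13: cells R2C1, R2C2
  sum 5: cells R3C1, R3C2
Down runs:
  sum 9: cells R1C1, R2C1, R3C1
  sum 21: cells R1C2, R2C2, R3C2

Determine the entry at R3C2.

4

The 5 across and the 21 down share only 4, so R3C2 = 4.
R3C1 = 5 − 4 = 1 completes the 5 across.
Nothing is forced directly, so branch on R1C1, whose candidates are 3 or 5. If R1C1 = 5: then R1C2 would have to be in {7} for the 12 across but in {8,9} for the 21 down — contradiction. So R1C1 = 3.
R1C2 = 12 − 3 = 9 completes the 12 across.
R2C1 = 9 − 4 = 5 completes the 9 down.
R2C2 = 13 − 5 = 8 completes the 13 across.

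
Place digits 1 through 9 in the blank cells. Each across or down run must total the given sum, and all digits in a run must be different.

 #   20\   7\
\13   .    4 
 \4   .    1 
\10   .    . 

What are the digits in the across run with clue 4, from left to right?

4 in 2 cells must be {1,3}; 7 in 3 cells must be {1,2,4}.
R1C1 = 13 − 4 = 9 completes the 13 across.
R2C1 = 4 − 1 = 3 completes the 4 across.
R3C1 = 20 − 12 = 8 completes the 20 down.
R3C2 = 10 − 8 = 2 completes the 10 across.

3 1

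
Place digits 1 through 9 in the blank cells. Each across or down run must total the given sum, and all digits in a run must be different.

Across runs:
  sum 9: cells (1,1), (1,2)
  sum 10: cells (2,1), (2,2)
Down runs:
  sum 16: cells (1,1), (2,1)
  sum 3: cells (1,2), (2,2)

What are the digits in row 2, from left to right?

16 in 2 cells must be {7,9}; 3 in 2 cells must be {1,2}.
The 9 across and the 16 down share only 7, so (1,1) = 7.
(1,2) = 9 − 7 = 2 completes the 9 across.
(2,1) = 16 − 7 = 9 completes the 16 down.
(2,2) = 10 − 9 = 1 completes the 10 across.

9 1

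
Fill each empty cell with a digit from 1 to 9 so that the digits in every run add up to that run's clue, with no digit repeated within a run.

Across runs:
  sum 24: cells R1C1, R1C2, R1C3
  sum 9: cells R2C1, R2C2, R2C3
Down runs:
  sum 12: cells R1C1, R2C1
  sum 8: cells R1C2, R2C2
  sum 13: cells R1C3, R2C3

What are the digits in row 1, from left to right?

9 7 8

24 in 3 cells must be {7,8,9}.
The 24 across and the 8 down share only 7, so R1C2 = 7.
R2C2 = 8 − 7 = 1 completes the 8 down.
Nothing is forced directly, so branch on R2C1, whose candidates are 3 or 5. If R2C1 = 5: then R1C1 would have to be in {8,9} for the 24 across but in {7} for the 12 down — contradiction. So R2C1 = 3.
R1C1 = 12 − 3 = 9 completes the 12 down.
R1C3 = 24 − 16 = 8 completes the 24 across.
R2C3 = 9 − 4 = 5 completes the 9 across.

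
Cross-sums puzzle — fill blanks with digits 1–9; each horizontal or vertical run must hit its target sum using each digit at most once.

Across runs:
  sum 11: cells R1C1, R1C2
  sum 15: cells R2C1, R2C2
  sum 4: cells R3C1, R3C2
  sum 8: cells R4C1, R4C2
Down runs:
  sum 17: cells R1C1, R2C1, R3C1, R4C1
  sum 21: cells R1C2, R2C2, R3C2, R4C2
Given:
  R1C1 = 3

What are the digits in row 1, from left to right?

4 in 2 cells must be {1,3}.
R1C2 = 11 − 3 = 8 completes the 11 across.
R3C1 = 1: the only remaining digit allowed by both the 4 across and the 17 down.
R3C2 = 4 − 1 = 3 completes the 4 across.
Nothing is forced directly, so branch on R4C2, whose candidates are 1 or 6. If R4C2 = 6: then R2C2 would have to be in {6,7,8,9} for the 15 across but in {4} for the 21 down — contradiction. So R4C2 = 1.
R2C2 = 21 − 12 = 9 completes the 21 down.
R4C1 = 8 − 1 = 7 completes the 8 across.
R2C1 = 15 − 9 = 6 completes the 15 across.

3, 8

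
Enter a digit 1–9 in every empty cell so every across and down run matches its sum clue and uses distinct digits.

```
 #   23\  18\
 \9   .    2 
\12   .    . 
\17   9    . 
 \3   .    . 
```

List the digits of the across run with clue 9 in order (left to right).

7 2

17 in 2 cells must be {8,9}; 3 in 2 cells must be {1,2}.
R1C1 = 9 − 2 = 7 completes the 9 across.
R3C2 = 17 − 9 = 8 completes the 17 across.
R4C2 = 1: the only remaining digit allowed by both the 3 across and the 18 down.
R2C2 = 18 − 11 = 7 completes the 18 down.
R4C1 = 3 − 1 = 2 completes the 3 across.
R2C1 = 12 − 7 = 5 completes the 12 across.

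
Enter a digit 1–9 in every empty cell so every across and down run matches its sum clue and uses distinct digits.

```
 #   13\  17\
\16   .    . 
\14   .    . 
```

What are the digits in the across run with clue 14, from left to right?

6 8

16 in 2 cells must be {7,9}; 17 in 2 cells must be {8,9}.
The 16 across and the 17 down share only 9, so R1C2 = 9.
R2C2 = 17 − 9 = 8 completes the 17 down.
R1C1 = 16 − 9 = 7 completes the 16 across.
R2C1 = 14 − 8 = 6 completes the 14 across.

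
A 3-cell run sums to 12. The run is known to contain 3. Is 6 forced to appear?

No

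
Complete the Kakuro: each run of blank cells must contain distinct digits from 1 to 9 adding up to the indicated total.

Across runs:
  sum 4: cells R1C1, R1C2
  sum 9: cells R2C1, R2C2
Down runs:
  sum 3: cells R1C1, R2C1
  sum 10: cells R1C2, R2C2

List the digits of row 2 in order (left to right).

2 7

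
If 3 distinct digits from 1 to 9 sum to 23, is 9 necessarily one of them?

Yes

The only way to make 23 from 3 distinct digits is {6,8,9}, which contains 9.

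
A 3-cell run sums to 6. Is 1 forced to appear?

Yes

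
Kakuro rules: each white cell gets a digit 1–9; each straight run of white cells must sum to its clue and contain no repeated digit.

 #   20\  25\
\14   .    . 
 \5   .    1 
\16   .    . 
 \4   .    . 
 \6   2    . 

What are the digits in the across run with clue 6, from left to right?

2 4

16 in 2 cells must be {7,9}; 4 in 2 cells must be {1,3}.
R2C1 = 5 − 1 = 4 completes the 5 across.
R3C1 = 7: the only remaining digit allowed by both the 16 across and the 20 down.
R3C2 = 16 − 7 = 9 completes the 16 across.
Given what's placed, R4C1 must be 1 to fit the 4 across and 20 down.
R4C2 = 4 − 1 = 3 completes the 4 across.
R5C2 = 6 − 2 = 4 completes the 6 across.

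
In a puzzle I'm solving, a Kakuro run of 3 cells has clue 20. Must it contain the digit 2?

No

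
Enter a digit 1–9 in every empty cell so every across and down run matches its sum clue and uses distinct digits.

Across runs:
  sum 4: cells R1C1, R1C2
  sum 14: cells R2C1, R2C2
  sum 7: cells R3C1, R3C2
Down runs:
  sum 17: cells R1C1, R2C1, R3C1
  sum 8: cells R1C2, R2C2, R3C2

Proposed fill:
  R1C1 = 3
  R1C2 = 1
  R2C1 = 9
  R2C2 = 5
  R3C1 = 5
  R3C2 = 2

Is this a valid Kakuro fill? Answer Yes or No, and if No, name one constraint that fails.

Yes

Across: 3+1=4; 9+5=14; 5+2=7. Down: 3+9+5=17; 1+5+2=8. No digit repeats within any run.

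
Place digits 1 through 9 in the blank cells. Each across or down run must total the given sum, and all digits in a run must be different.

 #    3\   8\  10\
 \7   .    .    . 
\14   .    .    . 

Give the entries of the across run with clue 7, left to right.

2 1 4

7 in 3 cells must be {1,2,4}; 3 in 2 cells must be {1,2}.
Nothing is forced directly, so branch on R1C1, whose candidates are 1 or 2. If R1C1 = 1: that forces R1C2 = 2, R1C3 = 4, R2C1 = 2, after which R2C2 would have to be in {3,4,5,7,8,9} for the 14 across but in {6} for the 8 down — contradiction. So R1C1 = 2.
Given what's placed, R1C2 must be 1 to fit the 7 across and 8 down.
R1C3 = 7 − 3 = 4 completes the 7 across.
R2C1 = 3 − 2 = 1 completes the 3 down.
R2C2 = 8 − 1 = 7 completes the 8 down.
R2C3 = 14 − 8 = 6 completes the 14 across.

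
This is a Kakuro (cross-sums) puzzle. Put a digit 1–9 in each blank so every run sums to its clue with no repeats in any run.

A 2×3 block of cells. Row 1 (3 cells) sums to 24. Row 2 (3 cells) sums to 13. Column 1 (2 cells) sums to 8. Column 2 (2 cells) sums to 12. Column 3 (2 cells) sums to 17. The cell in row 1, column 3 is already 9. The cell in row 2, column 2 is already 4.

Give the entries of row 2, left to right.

24 in 3 cells must be {7,8,9}; 17 in 2 cells must be {8,9}.
(1,1) = 7: the only remaining digit allowed by both the 24 across and the 8 down.
(1,2) = 24 − 16 = 8 completes the 24 across.
(2,1) = 8 − 7 = 1 completes the 8 down.
(2,3) = 13 − 5 = 8 completes the 13 across.

1, 4, 8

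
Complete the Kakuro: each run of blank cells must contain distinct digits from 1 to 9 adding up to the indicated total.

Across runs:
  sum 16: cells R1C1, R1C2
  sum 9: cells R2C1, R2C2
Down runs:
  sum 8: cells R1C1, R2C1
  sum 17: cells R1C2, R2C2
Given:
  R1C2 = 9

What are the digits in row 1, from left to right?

16 in 2 cells must be {7,9}; 17 in 2 cells must be {8,9}.
R1C1 = 16 − 9 = 7 completes the 16 across.
R2C1 = 8 − 7 = 1 completes the 8 down.
R2C2 = 9 − 1 = 8 completes the 9 across.

7 9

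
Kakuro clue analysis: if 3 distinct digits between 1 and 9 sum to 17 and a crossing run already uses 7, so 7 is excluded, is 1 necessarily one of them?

Counterexample: {2,6,9} sums to 17 under that restriction without using 1.

No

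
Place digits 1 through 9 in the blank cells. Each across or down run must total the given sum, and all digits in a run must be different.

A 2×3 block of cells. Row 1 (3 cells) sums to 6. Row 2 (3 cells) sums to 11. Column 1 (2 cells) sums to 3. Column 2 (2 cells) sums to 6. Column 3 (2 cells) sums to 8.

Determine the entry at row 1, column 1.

6 in 3 cells must be {1,2,3}; 3 in 2 cells must be {1,2}.
Nothing is forced directly, so branch on (1,1), whose candidates are 1 or 2. If (1,1) = 2: that forces (1,2) = 1, (1,3) = 3, (2,1) = 1, after which (2,2) would have to be in {2,3,4,6,7,8} for the 11 across but in {5} for the 6 down — contradiction. So (1,1) = 1.
Given what's placed, (1,2) must be 2 to fit the 6 across and 6 down.
(1,3) = 6 − 3 = 3 completes the 6 across.
(2,1) = 3 − 1 = 2 completes the 3 down.
(2,2) = 6 − 2 = 4 completes the 6 down.
(2,3) = 11 − 6 = 5 completes the 11 across.

1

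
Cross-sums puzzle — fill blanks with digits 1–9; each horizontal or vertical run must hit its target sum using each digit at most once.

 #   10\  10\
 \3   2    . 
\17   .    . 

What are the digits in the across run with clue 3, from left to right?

3 in 2 cells must be {1,2}; 17 in 2 cells must be {8,9}.
R1C2 = 3 − 2 = 1 completes the 3 across.
R2C1 = 10 − 2 = 8 completes the 10 down.
R2C2 = 17 − 8 = 9 completes the 17 across.

2 1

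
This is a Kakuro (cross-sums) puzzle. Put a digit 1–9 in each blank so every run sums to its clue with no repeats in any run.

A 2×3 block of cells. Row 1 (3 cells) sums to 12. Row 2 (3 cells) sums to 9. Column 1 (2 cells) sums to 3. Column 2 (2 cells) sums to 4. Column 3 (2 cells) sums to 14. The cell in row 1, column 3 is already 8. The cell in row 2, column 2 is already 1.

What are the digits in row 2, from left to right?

3 in 2 cells must be {1,2}; 4 in 2 cells must be {1,3}.
(1,1) = 1: the only remaining digit allowed by both the 12 across and the 3 down.
(1,2) = 12 − 9 = 3 completes the 12 across.
(2,1) = 3 − 1 = 2 completes the 3 down.
(2,3) = 9 − 3 = 6 completes the 9 across.

2 1 6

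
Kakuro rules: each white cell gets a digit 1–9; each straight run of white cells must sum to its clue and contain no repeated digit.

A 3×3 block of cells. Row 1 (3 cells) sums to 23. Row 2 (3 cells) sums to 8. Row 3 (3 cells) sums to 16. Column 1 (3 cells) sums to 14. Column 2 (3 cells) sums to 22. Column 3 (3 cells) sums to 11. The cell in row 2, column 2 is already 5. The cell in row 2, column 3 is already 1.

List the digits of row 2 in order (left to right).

2, 5, 1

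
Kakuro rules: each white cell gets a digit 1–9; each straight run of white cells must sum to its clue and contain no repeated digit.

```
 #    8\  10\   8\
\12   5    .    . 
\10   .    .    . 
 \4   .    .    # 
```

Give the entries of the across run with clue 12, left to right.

5, 6, 1

4 in 2 cells must be {1,3}.
R3C1 = 1: the only remaining digit allowed by both the 4 across and the 8 down.
R3C2 = 4 − 1 = 3 completes the 4 across.
R2C1 = 8 − 6 = 2 completes the 8 down.
No cell is forced outright now. R2C2 can only be 1 or 5 (the digits allowed by both its 10 across and its 10 down). If R2C2 = 5: then R1C2 would have to be in {1,3,4,6} for the 12 across but in {2} for the 10 down — contradiction. So R2C2 = 1.
R1C2 = 10 − 4 = 6 completes the 10 down.
R1C3 = 12 − 11 = 1 completes the 12 across.
R2C3 = 10 − 3 = 7 completes the 10 across.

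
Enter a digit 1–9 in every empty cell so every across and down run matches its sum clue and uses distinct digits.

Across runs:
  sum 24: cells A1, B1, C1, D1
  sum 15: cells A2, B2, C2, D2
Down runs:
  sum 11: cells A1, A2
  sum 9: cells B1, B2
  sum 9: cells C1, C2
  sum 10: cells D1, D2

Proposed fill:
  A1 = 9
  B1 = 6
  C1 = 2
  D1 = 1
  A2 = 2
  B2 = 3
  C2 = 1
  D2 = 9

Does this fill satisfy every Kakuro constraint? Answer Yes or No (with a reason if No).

No — the down run C1–C2 sums to 3, not 9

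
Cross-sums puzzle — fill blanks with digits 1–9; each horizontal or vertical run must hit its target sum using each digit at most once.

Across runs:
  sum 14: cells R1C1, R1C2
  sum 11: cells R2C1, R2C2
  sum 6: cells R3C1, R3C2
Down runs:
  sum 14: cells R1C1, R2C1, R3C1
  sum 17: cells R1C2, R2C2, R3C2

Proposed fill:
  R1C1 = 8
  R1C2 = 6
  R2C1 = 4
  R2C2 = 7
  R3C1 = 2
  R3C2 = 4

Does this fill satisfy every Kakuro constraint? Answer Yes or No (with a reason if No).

Yes

Across: 8+6=14; 4+7=11; 2+4=6. Down: 8+4+2=14; 6+7+4=17. No digit repeats within any run.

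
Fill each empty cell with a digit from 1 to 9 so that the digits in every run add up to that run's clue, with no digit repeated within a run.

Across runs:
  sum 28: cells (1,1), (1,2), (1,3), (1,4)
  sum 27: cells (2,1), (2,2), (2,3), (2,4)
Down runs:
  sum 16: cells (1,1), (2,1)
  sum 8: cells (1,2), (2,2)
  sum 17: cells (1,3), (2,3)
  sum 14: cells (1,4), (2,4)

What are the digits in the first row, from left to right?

9 5 8 6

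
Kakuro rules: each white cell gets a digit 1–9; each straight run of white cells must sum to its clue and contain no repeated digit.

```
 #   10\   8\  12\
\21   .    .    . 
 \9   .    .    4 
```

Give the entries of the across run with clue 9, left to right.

R1C3 = 12 − 4 = 8 completes the 12 down.
Nothing is forced directly, so branch on R2C1, whose candidates are 2 or 3. If R2C1 = 2: then R1C1 would have to be in {4,6,7,9} for the 21 across but in {8} for the 10 down — contradiction. So R2C1 = 3.
R1C1 = 10 − 3 = 7 completes the 10 down.
R1C2 = 21 − 15 = 6 completes the 21 across.
R2C2 = 9 − 7 = 2 completes the 9 across.

3 2 4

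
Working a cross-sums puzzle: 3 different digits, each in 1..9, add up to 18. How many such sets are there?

3 distinct digits from 1–9 sum between 6 and 24.

7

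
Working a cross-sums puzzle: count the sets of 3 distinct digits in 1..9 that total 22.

2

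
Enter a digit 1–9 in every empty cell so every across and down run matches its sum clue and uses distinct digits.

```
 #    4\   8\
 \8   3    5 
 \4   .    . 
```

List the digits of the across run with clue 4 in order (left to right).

1 3

4 in 2 cells must be {1,3}.
R2C1 = 4 − 3 = 1 completes the 4 down.
R2C2 = 4 − 1 = 3 completes the 4 across.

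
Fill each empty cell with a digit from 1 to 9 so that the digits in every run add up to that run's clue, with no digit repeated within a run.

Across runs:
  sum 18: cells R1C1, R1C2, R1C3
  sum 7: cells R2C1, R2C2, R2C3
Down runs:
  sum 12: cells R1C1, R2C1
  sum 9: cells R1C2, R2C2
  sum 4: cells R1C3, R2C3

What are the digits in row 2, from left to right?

7 in 3 cells must be {1,2,4}; 4 in 2 cells must be {1,3}.
The 7 across and the 12 down share only 4, so R2C1 = 4.
Given what's placed, R2C3 must be 1 to fit the 7 across and 4 down.
R1C1 = 12 − 4 = 8 completes the 12 down.
R1C3 = 4 − 1 = 3 completes the 4 down.
R2C2 = 7 − 5 = 2 completes the 7 across.
R1C2 = 18 − 11 = 7 completes the 18 across.

4, 2, 1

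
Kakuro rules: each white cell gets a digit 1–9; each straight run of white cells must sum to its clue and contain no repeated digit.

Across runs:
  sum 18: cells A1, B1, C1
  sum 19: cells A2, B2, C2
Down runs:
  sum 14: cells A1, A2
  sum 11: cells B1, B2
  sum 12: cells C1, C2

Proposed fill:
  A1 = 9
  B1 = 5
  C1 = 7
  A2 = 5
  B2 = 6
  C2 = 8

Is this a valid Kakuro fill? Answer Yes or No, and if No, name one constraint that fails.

No — the down run C1–C2 sums to 15, not 12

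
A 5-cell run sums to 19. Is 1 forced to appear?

Yes

Every partition of 19 into 5 distinct digits includes 1: {1,2,3,4,9}, {1,2,3,5,8}, {1,2,3,6,7}, {1,2,4,5,7}, {1,3,4,5,6}.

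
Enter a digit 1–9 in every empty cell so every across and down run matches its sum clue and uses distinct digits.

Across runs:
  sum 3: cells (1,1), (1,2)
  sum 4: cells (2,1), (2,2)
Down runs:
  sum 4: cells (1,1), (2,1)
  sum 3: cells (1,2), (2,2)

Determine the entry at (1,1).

1

3 in 2 cells must be {1,2}; 4 in 2 cells must be {1,3}.
The 3 across and the 4 down share only 1, so (1,1) = 1.
(1,2) = 3 − 1 = 2 completes the 3 across.
(2,1) = 4 − 1 = 3 completes the 4 down.
(2,2) = 4 − 3 = 1 completes the 4 across.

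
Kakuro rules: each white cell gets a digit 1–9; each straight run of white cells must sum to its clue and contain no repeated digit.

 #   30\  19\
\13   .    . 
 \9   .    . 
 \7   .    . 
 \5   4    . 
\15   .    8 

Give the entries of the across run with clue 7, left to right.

5, 2

R1C2 = 5: the only remaining digit allowed by both the 13 across and the 19 down.
R4C2 = 5 − 4 = 1 completes the 5 across.
R5C1 = 15 − 8 = 7 completes the 15 across.
R1C1 = 13 − 5 = 8 completes the 13 across.
No cell is forced outright now. R2C2 can only be 2 or 3 (the digits allowed by both its 9 across and its 19 down). If R2C2 = 2: then R2C1 would have to be in {7} for the 9 across but in {2,5,6,9} for the 30 down — contradiction. So R2C2 = 3.
R2C1 = 9 − 3 = 6 completes the 9 across.
R3C1 = 30 − 25 = 5 completes the 30 down.
R3C2 = 7 − 5 = 2 completes the 7 across.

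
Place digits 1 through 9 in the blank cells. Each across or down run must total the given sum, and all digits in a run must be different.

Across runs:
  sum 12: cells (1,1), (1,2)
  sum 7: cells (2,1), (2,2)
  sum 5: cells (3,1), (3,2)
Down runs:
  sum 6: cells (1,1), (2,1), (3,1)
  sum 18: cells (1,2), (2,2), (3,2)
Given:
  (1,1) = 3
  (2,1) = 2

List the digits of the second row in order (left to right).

6 in 3 cells must be {1,2,3}.
(1,2) = 12 − 3 = 9 completes the 12 across.
(2,2) = 7 − 2 = 5 completes the 7 across.
(3,1) = 6 − 5 = 1 completes the 6 down.
(3,2) = 5 − 1 = 4 completes the 5 across.

2, 5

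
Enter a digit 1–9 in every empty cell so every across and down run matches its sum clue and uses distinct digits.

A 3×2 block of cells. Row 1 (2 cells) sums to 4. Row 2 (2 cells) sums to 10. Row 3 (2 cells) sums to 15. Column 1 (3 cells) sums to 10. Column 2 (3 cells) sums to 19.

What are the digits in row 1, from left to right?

1 3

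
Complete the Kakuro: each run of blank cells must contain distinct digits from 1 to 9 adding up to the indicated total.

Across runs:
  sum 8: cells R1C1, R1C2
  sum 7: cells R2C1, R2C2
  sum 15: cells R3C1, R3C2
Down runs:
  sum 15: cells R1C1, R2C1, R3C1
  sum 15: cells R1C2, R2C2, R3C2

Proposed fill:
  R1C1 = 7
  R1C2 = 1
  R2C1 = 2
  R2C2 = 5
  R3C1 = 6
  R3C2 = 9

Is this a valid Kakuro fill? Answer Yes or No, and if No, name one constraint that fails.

Across: 7+1=8; 2+5=7; 6+9=15. Down: 7+2+6=15; 1+5+9=15. No digit repeats within any run.

Yes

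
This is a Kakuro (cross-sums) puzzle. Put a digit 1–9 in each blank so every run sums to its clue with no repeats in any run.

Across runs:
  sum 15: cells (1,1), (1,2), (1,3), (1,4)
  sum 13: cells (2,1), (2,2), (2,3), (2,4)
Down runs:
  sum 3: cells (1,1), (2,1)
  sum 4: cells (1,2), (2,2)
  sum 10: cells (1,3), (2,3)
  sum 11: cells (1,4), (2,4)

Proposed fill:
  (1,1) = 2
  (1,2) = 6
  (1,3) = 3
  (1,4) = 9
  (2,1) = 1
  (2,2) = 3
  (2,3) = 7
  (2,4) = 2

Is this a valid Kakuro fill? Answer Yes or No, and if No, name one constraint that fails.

No — the down run (1,2)–(2,2) sums to 9, not 4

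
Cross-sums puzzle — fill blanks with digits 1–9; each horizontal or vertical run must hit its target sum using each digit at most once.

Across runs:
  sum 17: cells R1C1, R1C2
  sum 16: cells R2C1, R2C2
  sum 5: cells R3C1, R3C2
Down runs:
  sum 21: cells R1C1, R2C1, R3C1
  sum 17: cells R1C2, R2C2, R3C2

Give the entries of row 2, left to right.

9 7

17 in 2 cells must be {8,9}; 16 in 2 cells must be {7,9}.
The 5 across and the 21 down share only 4, so R3C1 = 4.
R3C2 = 5 − 4 = 1 completes the 5 across.
Given what's placed, R1C2 must be 9 to fit the 17 across and 17 down.
R2C1 = 9: the only remaining digit allowed by both the 16 across and the 21 down.
R2C2 = 16 − 9 = 7 completes the 16 across.
R1C1 = 17 − 9 = 8 completes the 17 across.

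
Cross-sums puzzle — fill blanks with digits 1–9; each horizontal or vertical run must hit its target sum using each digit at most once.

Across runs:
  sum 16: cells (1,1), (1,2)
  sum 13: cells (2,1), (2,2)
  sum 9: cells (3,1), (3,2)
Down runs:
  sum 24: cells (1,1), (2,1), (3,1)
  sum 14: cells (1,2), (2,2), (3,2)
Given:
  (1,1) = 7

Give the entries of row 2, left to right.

16 in 2 cells must be {7,9}; 24 in 3 cells must be {7,8,9}.
(1,2) = 16 − 7 = 9 completes the 16 across.
Given what's placed, (2,2) must be 4 to fit the 13 across and 14 down.
Given what's placed, (3,1) must be 8 to fit the 9 across and 24 down.
(3,2) = 9 − 8 = 1 completes the 9 across.
(2,1) = 13 − 4 = 9 completes the 13 across.

9 4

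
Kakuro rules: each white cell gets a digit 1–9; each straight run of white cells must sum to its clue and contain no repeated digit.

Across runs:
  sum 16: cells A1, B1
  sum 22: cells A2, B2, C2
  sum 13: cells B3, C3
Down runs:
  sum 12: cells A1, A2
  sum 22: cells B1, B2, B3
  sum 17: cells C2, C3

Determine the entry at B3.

16 in 2 cells must be {7,9}; 17 in 2 cells must be {8,9}.
Nothing is forced directly, so branch on A1, whose candidates are 7 or 9. If A1 = 9: that forces B1 = 7, after which A2 would have to be in {5,6,7,8,9} for the 22 across but in {3} for the 12 down — contradiction. So A1 = 7.
B1 = 16 − 7 = 9 completes the 16 across.
A2 = 12 − 7 = 5 completes the 12 down.
B2 = 8: the only remaining digit allowed by both the 22 across and the 22 down.
C2 = 22 − 13 = 9 completes the 22 across.
B3 = 22 − 17 = 5 completes the 22 down.
C3 = 13 − 5 = 8 completes the 13 across.

5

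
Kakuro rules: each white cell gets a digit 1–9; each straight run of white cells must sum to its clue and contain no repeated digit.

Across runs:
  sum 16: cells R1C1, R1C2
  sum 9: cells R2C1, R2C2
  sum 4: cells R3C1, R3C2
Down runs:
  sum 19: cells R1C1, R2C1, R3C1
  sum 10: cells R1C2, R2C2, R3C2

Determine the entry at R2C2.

2

16 in 2 cells must be {7,9}; 4 in 2 cells must be {1,3}.
The 16 across and the 10 down share only 7, so R1C2 = 7.
The 4 across and the 19 down share only 3, so R3C1 = 3.
R3C2 = 4 − 3 = 1 completes the 4 across.
R1C1 = 16 − 7 = 9 completes the 16 across.
R2C1 = 19 − 12 = 7 completes the 19 down.
R2C2 = 9 − 7 = 2 completes the 9 across.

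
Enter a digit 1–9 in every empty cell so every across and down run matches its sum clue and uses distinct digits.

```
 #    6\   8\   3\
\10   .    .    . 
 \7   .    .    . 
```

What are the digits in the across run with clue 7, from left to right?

7 in 3 cells must be {1,2,4}; 3 in 2 cells must be {1,2}.
Nothing is forced directly, so branch on R1C3, whose candidates are 1 or 2. If R1C3 = 2: that forces R2C3 = 1, R2C2 = 2, after which R1C2 would have to be in {1,3,5,7} for the 10 across but in {6} for the 8 down — contradiction. So R1C3 = 1.
R2C3 = 3 − 1 = 2 completes the 3 down.
Given what's placed, R2C2 must be 1 to fit the 7 across and 8 down.
R1C2 = 8 − 1 = 7 completes the 8 down.
R2C1 = 7 − 3 = 4 completes the 7 across.
R1C1 = 10 − 8 = 2 completes the 10 across.

4 1 2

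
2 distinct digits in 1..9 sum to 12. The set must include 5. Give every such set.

{5,7}

2 distinct digits from 1–9 sum between 3 and 17.
Keeping only sets containing 5.
Only one set works: {5,7}.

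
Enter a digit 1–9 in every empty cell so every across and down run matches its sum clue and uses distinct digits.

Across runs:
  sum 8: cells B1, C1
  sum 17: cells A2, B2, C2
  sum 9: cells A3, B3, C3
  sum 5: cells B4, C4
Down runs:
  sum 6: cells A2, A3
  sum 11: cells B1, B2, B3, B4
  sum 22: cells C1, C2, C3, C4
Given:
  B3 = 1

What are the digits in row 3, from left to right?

11 in 4 cells must be {1,2,3,5}.
Nothing is forced directly, so branch on A3, whose candidates are 2 or 5. If A3 = 5: that forces A2 = 1, after which B2 would have to be in {7,9} for the 17 across but in {2,3,5} for the 11 down — contradiction. So A3 = 2.
A2 = 6 − 2 = 4 completes the 6 down.
B2 = 5: the only remaining digit allowed by both the 17 across and the 11 down.
C2 = 17 − 9 = 8 completes the 17 across.
C3 = 9 − 3 = 6 completes the 9 across.

2, 1, 6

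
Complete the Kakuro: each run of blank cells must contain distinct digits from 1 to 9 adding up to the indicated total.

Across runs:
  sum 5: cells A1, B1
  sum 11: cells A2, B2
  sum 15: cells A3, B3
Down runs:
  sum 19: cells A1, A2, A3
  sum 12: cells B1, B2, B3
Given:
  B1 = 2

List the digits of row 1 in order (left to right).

3 2

A1 = 5 − 2 = 3 completes the 5 across.
Nothing is forced directly, so branch on A2, whose candidates are 7 or 9. If A2 = 9: then B2 would have to be in {2} for the 11 across but in {1,3,4,6,7,9} for the 12 down — contradiction. So A2 = 7.
B2 = 11 − 7 = 4 completes the 11 across.
A3 = 19 − 10 = 9 completes the 19 down.
B3 = 15 − 9 = 6 completes the 15 across.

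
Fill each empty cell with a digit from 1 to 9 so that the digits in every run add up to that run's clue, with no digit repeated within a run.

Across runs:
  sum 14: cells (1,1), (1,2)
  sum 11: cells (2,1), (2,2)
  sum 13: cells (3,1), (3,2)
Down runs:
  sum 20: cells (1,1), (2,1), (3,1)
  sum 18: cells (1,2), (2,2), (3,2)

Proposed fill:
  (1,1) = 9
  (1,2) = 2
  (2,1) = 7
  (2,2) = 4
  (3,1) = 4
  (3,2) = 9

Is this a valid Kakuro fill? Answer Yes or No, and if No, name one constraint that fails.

No — the across run (1,1)–(1,2) sums to 11, not 14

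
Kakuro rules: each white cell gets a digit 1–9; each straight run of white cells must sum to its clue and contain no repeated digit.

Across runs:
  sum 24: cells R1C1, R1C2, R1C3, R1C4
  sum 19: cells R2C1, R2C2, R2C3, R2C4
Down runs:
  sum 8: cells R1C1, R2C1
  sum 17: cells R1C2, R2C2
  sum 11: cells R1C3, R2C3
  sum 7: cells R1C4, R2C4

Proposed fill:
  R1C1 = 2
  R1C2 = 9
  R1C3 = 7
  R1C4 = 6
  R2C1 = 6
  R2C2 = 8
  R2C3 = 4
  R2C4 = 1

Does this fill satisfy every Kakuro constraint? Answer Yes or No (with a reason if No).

Across: 2+9+7+6=24; 6+8+4+1=19. Down: 2+6=8; 9+8=17; 7+4=11; 6+1=7. No digit repeats within any run.

Yes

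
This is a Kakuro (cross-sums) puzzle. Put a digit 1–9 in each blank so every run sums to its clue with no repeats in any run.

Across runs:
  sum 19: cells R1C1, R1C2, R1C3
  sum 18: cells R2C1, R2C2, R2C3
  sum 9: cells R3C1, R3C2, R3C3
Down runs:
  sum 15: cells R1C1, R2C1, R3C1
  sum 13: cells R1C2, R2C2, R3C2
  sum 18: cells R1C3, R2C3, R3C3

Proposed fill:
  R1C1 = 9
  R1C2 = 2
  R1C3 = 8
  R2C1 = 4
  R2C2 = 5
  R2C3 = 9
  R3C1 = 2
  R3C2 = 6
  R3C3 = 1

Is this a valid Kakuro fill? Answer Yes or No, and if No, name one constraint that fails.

Yes

Across: 9+2+8=19; 4+5+9=18; 2+6+1=9. Down: 9+4+2=15; 2+5+6=13; 8+9+1=18. No digit repeats within any run.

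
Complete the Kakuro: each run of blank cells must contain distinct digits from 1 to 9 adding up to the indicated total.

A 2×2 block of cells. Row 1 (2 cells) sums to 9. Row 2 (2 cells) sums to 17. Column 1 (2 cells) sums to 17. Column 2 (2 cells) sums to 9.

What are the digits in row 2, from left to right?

17 in 2 cells must be {8,9}.
The 9 across and the 17 down share only 8, so (1,1) = 8.
(1,2) = 9 − 8 = 1 completes the 9 across.
(2,1) = 17 − 8 = 9 completes the 17 down.
(2,2) = 17 − 9 = 8 completes the 17 across.

9, 8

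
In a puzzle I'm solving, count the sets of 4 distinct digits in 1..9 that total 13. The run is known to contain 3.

2

4 distinct digits from 1–9 sum between 10 and 30.
Keeping only sets containing 3.
Enumerating: {1,2,3,7}, {1,3,4,5}.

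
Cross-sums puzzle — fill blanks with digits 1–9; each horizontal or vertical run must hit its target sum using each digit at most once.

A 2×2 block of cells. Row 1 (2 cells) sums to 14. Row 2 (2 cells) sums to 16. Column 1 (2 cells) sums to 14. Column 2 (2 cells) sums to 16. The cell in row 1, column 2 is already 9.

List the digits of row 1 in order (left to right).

5, 9

16 in 2 cells must be {7,9}.
(1,1) = 14 − 9 = 5 completes the 14 across.
(2,1) = 14 − 5 = 9 completes the 14 down.
(2,2) = 16 − 9 = 7 completes the 16 across.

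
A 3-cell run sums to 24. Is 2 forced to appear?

No

The only way to make 24 from 3 distinct digits is {7,8,9}, which does not contain 2.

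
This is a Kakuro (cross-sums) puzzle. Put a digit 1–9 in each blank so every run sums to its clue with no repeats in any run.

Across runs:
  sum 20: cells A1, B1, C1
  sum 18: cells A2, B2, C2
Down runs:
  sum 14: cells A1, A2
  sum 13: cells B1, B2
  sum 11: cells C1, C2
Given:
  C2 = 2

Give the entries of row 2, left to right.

9 7 2

C1 = 11 − 2 = 9 completes the 11 down.
A2 = 9: the only remaining digit allowed by both the 18 across and the 14 down.
B2 = 18 − 11 = 7 completes the 18 across.
A1 = 14 − 9 = 5 completes the 14 down.
B1 = 20 − 14 = 6 completes the 20 across.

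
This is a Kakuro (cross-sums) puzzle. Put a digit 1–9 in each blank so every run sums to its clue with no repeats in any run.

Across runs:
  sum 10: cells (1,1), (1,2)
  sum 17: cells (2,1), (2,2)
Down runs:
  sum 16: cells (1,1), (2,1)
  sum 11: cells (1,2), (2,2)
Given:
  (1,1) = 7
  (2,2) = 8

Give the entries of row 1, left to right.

7 3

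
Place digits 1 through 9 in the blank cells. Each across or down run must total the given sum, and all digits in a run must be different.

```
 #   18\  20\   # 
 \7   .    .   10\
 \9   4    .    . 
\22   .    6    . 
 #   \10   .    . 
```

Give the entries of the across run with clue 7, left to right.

Given what's placed, R3C1 must be 9 to fit the 22 across and 18 down.
R3C3 = 22 − 15 = 7 completes the 22 across.
R1C1 = 18 − 13 = 5 completes the 18 down.
R1C2 = 7 − 5 = 2 completes the 7 across.
Given what's placed, R2C2 must be 3 to fit the 9 across and 20 down.
R2C3 = 9 − 7 = 2 completes the 9 across.
R4C2 = 20 − 11 = 9 completes the 20 down.
R4C3 = 10 − 9 = 1 completes the 10 across.

5 2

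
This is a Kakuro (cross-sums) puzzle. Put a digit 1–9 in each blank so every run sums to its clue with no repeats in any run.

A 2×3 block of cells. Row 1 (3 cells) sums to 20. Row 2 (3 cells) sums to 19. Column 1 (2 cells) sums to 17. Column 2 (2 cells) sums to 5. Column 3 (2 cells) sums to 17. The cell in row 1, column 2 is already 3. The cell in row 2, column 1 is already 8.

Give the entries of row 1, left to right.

17 in 2 cells must be {8,9}.
(1,1) = 17 − 8 = 9 completes the 17 down.
(1,3) = 20 − 12 = 8 completes the 20 across.
(2,2) = 5 − 3 = 2 completes the 5 down.
(2,3) = 19 − 10 = 9 completes the 19 across.

9 3 8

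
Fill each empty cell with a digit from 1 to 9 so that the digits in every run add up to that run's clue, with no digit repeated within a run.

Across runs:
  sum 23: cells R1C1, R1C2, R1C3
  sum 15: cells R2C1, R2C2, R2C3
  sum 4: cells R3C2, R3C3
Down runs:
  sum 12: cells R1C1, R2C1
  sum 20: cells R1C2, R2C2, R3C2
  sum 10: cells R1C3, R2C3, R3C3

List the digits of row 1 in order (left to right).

8 9 6

23 in 3 cells must be {6,8,9}; 4 in 2 cells must be {1,3}.
Only 6 fits R1C3 under both its across sum 23 and down sum 10.
The 4 across and the 20 down share only 3, so R3C2 = 3.
R3C3 = 4 − 3 = 1 completes the 4 across.
R2C3 = 10 − 7 = 3 completes the 10 down.
R2C2 = 8: the only remaining digit allowed by both the 15 across and the 20 down.
R1C2 = 20 − 11 = 9 completes the 20 down.
R2C1 = 15 − 11 = 4 completes the 15 across.
R1C1 = 23 − 15 = 8 completes the 23 across.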